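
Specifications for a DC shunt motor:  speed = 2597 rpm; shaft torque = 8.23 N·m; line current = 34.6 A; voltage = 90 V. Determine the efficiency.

71.9 %

ω = 2π × 2597/60 = 272 rad/s; P_out = τω = 8.23 × 272 = 2239 W
P_in = V·I = 90 × 34.6 = 3114 W
η = P_out / P_in = 2239 / 3114 = 0.719 = 71.9%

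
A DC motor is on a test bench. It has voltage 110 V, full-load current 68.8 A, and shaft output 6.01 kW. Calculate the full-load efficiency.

P_out = 6.01 kW = 6010 W
P_in = V·I = 110 × 68.8 = 7568 W
η = P_out / P_in = 6010 / 7568 = 0.794 = 79.4%

79.4 %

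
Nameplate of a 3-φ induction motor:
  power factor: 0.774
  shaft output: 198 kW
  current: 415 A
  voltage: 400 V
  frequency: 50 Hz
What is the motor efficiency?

P_out = 198 kW = 198000 W
P_in = √3·V_L·I_L·cosφ = 1.732 × 400 × 415 × 0.774 = 222534 W
η = P_out / P_in = 198000 / 222534 = 0.890 = 89.0%

89.0 %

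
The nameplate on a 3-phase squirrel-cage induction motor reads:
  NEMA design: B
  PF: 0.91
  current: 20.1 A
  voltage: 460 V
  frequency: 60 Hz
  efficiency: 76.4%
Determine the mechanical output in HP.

P_in = √3·V·I·cosφ = 1.732 × 460 × 20.1 × 0.91 = 14573 W
P_out = η·P_in = 0.764 × 14573 = 11134 W
= 11134/746 = 14.9 HP

14.9 HP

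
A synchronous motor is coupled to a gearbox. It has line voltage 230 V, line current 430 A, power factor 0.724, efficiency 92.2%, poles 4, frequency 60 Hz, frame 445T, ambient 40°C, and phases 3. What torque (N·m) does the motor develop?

607 N·m

P_in = √3·V·I·cosφ = 1.732 × 230 × 430 × 0.724 = 124017 W
P_out = η·P_in = 0.922 × 124017 = 114344 W
n = n_s = 120×60/4 = 1800 rpm (synchronous)
ω = 2π×1800/60 = 188.5 rad/s
τ = P_out/ω = 114344/188.5 = 607 N·m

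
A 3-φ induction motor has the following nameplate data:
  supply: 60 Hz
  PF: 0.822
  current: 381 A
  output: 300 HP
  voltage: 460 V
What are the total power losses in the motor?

25.7 kW

P_in = √3·V·I·cosφ = 1.732×460×381×0.822 = 249518 W
P_out = 300×746 = 223800 W
Losses = P_in − P_out = 249518 − 223800 = 25718 W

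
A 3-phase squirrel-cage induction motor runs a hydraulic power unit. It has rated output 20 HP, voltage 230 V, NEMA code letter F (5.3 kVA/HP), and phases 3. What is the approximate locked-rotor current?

266 A

S_LR = 5.3 × 20 = 106 kVA
I_LR = S_LR/(√3·V_L) = 106000/(1.732×230) = 266 A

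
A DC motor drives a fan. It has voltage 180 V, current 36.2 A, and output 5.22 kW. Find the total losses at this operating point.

1300 W

P_in = V·I = 180×36.2 = 6516 W
P_out = 5220 W
Losses = P_in − P_out = 6516 − 5220 = 1296 W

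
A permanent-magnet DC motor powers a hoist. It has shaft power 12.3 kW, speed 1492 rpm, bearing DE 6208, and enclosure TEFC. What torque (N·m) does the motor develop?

ω = 2π × 1492/60 = 156.2 rad/s
τ = P/ω = 12300/156.2 = 78.7 N·m

78.7 N·m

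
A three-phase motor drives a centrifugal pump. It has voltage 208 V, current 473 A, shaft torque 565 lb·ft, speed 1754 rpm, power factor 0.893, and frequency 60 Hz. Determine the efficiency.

92.5 %

τ = 565 lb·ft × 1.356 = 766.1 N·m
ω = 2π × 1754/60 = 183.7 rad/s; P_out = τω = 766.1 × 183.7 = 140733 W
P_in = √3·V_L·I_L·cosφ = 1.732 × 208 × 473 × 0.893 = 152168 W
η = P_out / P_in = 140733 / 152168 = 0.925 = 92.5%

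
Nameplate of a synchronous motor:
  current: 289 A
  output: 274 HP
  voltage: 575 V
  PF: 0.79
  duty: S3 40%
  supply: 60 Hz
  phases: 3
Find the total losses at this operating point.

23000 W

P_in = √3·V·I·cosφ = 1.732×575×289×0.79 = 227374 W
P_out = 274×746 = 204404 W
Losses = P_in − P_out = 227374 − 204404 = 22970 W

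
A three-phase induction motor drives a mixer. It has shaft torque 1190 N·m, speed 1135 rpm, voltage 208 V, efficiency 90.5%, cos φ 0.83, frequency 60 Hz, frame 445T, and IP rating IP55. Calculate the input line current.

523 A

ω = 2π×1135/60 = 118.9 rad/s; P_out = τω = 1190 × 118.9 = 141491 W
P_in = P_out / η = 141491 / 0.905 = 156344 W
I_L = P_in / (√3·V_L·cosφ) = 156344 / (1.732 × 208 × 0.83) = 523 A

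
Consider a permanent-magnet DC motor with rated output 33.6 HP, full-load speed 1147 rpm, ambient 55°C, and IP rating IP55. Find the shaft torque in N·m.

P_out = 33.6 × 746 = 25066 W
ω = 2π × 1147/60 = 120.1 rad/s
τ = P_out/ω = 25066/120.1 = 209 N·m

209 N·m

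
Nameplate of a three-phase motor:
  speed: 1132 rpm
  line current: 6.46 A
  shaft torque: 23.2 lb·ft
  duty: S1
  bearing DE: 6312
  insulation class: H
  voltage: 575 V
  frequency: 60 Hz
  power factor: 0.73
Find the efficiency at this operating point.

τ = 23.2 lb·ft × 1.356 = 31.46 N·m
ω = 2π × 1132/60 = 118.5 rad/s; P_out = τω = 31.46 × 118.5 = 3728 W
P_in = √3·V_L·I_L·cosφ = 1.732 × 575 × 6.46 × 0.73 = 4696 W
η = P_out / P_in = 3728 / 4696 = 0.794 = 79.4%

79.4 %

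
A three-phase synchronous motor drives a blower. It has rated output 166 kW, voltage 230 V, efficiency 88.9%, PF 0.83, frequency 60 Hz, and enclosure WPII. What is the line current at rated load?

P_out = 166 kW = 166000 W
P_in = P_out / η = 166000 / 0.889 = 186727 W
I_L = P_in / (√3·V_L·cosφ) = 186727 / (1.732 × 230 × 0.83) = 565 A

565 A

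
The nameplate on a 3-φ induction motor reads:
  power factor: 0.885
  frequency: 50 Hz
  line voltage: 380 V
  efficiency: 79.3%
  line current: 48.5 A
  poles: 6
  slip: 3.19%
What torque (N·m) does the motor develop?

P_in = √3·V·I·cosφ = 1.732 × 380 × 48.5 × 0.885 = 28250 W
P_out = η·P_in = 0.793 × 28250 = 22402 W
n_s = 120×50/6 = 1000 rpm; n = 1000×(1−0.0319) = 968 rpm
ω = 2π×968/60 = 101.4 rad/s
τ = P_out/ω = 22402/101.4 = 221 N·m

221 N·m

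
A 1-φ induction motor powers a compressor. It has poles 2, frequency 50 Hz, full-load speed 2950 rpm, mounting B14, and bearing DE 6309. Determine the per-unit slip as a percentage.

1.7 %

n_s = 120f/p = 120×50/2 = 3000 rpm
s = (n_s − n)/n_s = (3000 − 2950)/3000 = 0.0167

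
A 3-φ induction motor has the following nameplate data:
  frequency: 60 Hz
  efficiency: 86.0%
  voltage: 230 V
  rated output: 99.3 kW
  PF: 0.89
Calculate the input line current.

P_out = 99.3 kW = 99300 W
P_in = P_out / η = 99300 / 0.860 = 115465 W
I_L = P_in / (√3·V_L·cosφ) = 115465 / (1.732 × 230 × 0.89) = 326 A

326 A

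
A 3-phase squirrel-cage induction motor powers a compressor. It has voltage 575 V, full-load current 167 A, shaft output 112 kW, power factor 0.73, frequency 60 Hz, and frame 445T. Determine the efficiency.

P_out = 112 kW = 112000 W
P_in = √3·V_L·I_L·cosφ = 1.732 × 575 × 167 × 0.73 = 121410 W
η = P_out / P_in = 112000 / 121410 = 0.922 = 92.2%

92.2 %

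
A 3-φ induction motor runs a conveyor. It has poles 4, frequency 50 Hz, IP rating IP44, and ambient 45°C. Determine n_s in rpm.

n_s = 120f/p = 120×50/4 = 1500 rpm

1500 rpm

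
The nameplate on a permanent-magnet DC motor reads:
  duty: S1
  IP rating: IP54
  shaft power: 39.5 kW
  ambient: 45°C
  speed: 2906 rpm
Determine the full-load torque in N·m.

130 N·m

ω = 2π × 2906/60 = 304.3 rad/s
τ = P/ω = 39500/304.3 = 130 N·m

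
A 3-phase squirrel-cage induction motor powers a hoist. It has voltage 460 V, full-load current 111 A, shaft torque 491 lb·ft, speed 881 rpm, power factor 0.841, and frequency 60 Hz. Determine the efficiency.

τ = 491 lb·ft × 1.356 = 665.8 N·m
ω = 2π × 881/60 = 92.26 rad/s; P_out = τω = 665.8 × 92.26 = 61427 W
P_in = √3·V_L·I_L·cosφ = 1.732 × 460 × 111 × 0.841 = 74375 W
η = P_out / P_in = 61427 / 74375 = 0.826 = 82.6%

82.6 %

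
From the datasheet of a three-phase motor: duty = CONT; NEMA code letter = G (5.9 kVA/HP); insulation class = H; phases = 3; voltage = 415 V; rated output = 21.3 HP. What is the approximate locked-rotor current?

175 A

S_LR = 5.9 × 21.3 = 125.67 kVA
I_LR = S_LR/(√3·V_L) = 125670/(1.732×415) = 175 A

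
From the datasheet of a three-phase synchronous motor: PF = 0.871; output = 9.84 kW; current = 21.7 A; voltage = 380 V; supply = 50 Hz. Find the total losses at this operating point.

P_in = √3·V·I·cosφ = 1.732×380×21.7×0.871 = 12440 W
P_out = 9840 W
Losses = P_in − P_out = 12440 − 9840 = 2600 W

2.6 kW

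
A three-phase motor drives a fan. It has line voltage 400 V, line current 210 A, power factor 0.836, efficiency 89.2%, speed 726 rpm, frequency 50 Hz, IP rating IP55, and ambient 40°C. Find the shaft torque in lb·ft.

P_in = √3·V·I·cosφ = 1.732 × 400 × 210 × 0.836 = 121628 W
P_out = η·P_in = 0.892 × 121628 = 108492 W
n = 726 rpm
ω = 2π×726/60 = 76.03 rad/s
τ = P_out/ω = 108492/76.03 = 1427 N·m
In lb·ft: 1427/1.356 = 1050 lb·ft

1050 lb·ft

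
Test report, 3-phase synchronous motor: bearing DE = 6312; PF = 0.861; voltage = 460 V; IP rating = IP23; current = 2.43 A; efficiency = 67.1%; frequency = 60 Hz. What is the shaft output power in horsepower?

P_in = √3·V·I·cosφ = 1.732 × 460 × 2.43 × 0.861 = 1667 W
P_out = η·P_in = 0.671 × 1667 = 1119 W
= 1119/746 = 1.5 HP

1.5 HP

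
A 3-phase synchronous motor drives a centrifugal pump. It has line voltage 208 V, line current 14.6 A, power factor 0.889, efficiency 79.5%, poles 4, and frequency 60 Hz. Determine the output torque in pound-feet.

14.5 lb·ft

P_in = √3·V·I·cosφ = 1.732 × 208 × 14.6 × 0.889 = 4676 W
P_out = η·P_in = 0.795 × 4676 = 3717 W
n = n_s = 120×60/4 = 1800 rpm (synchronous)
ω = 2π×1800/60 = 188.5 rad/s
τ = P_out/ω = 3717/188.5 = 19.72 N·m
In lb·ft: 19.72/1.356 = 14.5 lb·ft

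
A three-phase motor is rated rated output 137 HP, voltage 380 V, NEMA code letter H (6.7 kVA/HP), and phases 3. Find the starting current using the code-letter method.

1390 A

S_LR = 6.7 × 137 = 917.9 kVA
I_LR = S_LR/(√3·V_L) = 917900/(1.732×380) = 1390 A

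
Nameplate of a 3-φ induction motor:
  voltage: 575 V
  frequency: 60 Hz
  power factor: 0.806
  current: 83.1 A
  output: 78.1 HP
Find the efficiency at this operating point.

87.3 %

P_out = 78.1 × 746 = 58263 W
P_in = √3·V_L·I_L·cosφ = 1.732 × 575 × 83.1 × 0.806 = 66704 W
η = P_out / P_in = 58263 / 66704 = 0.873 = 87.3%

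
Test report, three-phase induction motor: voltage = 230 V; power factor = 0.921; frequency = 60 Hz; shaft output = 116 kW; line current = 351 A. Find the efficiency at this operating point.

P_out = 116 kW = 116000 W
P_in = √3·V_L·I_L·cosφ = 1.732 × 230 × 351 × 0.921 = 128778 W
η = P_out / P_in = 116000 / 128778 = 0.901 = 90.1%

90.1 %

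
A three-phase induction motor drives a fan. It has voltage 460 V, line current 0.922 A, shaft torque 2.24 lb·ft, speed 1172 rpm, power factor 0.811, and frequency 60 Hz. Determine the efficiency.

62.6 %

τ = 2.24 lb·ft × 1.356 = 3.037 N·m
ω = 2π × 1172/60 = 122.7 rad/s; P_out = τω = 3.037 × 122.7 = 373 W
P_in = √3·V_L·I_L·cosφ = 1.732 × 460 × 0.922 × 0.811 = 596 W
η = P_out / P_in = 373 / 596 = 0.626 = 62.6%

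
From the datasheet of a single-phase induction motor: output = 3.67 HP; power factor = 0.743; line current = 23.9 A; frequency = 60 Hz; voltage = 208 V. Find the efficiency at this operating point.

P_out = 3.67 × 746 = 2738 W
P_in = V·I·cosφ = 208 × 23.9 × 0.743 = 3694 W
η = P_out / P_in = 2738 / 3694 = 0.741 = 74.1%

74.1 %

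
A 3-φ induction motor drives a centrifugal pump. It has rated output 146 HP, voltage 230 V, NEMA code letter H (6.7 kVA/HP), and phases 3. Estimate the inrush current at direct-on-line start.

S_LR = 6.7 × 146 = 978.2 kVA
I_LR = S_LR/(√3·V_L) = 978200/(1.732×230) = 2460 A

2460 A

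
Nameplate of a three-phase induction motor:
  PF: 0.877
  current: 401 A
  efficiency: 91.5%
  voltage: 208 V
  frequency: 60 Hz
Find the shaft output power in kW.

P_in = √3·V·I·cosφ = 1.732 × 208 × 401 × 0.877 = 126694 W
P_out = η·P_in = 0.915 × 126694 = 115925 W

116 kW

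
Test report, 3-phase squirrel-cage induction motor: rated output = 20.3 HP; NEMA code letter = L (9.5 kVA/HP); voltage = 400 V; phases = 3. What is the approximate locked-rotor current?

S_LR = 9.5 × 20.3 = 192.85 kVA
I_LR = S_LR/(√3·V_L) = 192850/(1.732×400) = 278 A

278 A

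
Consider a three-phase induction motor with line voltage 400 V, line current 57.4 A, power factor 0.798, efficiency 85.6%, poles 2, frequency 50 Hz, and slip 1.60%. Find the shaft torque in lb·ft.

64.8 lb·ft

P_in = √3·V·I·cosφ = 1.732 × 400 × 57.4 × 0.798 = 31734 W
P_out = η·P_in = 0.856 × 31734 = 27164 W
n_s = 120×50/2 = 3000 rpm; n = 3000×(1−0.016) = 2952 rpm
ω = 2π×2952/60 = 309.1 rad/s
τ = P_out/ω = 27164/309.1 = 87.88 N·m
In lb·ft: 87.88/1.356 = 64.8 lb·ft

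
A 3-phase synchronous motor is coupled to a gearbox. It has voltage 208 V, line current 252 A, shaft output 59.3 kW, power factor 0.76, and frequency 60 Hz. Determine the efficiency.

P_out = 59.3 kW = 59300 W
P_in = √3·V_L·I_L·cosφ = 1.732 × 208 × 252 × 0.76 = 68996 W
η = P_out / P_in = 59300 / 68996 = 0.859 = 85.9%

85.9 %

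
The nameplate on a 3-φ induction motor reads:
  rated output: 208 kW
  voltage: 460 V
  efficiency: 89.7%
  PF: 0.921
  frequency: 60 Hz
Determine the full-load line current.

316 A

P_out = 208 kW = 208000 W
P_in = P_out / η = 208000 / 0.897 = 231884 W
I_L = P_in / (√3·V_L·cosφ) = 231884 / (1.732 × 460 × 0.921) = 316 A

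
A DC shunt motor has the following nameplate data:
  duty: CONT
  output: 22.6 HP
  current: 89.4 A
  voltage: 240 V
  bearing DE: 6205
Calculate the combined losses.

4600 W

P_in = V·I = 240×89.4 = 21456 W
P_out = 22.6×746 = 16860 W
Losses = P_in − P_out = 21456 − 16860 = 4596 W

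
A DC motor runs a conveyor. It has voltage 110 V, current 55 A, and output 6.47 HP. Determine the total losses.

P_in = V·I = 110×55 = 6050 W
P_out = 6.47×746 = 4827 W
Losses = P_in − P_out = 6050 − 4827 = 1223 W

1220 W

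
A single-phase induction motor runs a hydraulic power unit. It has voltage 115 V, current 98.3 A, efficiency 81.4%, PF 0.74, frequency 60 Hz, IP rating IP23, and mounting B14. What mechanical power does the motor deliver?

6.81 kW

P_in = V·I·cosφ = 115 × 98.3 × 0.74 = 8365 W
P_out = η·P_in = 0.814 × 8365 = 6809 W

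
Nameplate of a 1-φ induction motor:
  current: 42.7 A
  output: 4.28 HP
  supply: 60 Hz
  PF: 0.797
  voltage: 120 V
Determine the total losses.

P_in = V·I·cosφ = 120×42.7×0.797 = 4084 W
P_out = 4.28×746 = 3193 W
Losses = P_in − P_out = 4084 − 3193 = 891 W

891 W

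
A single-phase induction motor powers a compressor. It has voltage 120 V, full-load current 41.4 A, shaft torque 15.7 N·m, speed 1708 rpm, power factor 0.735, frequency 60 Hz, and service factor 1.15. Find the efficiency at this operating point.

ω = 2π × 1708/60 = 178.9 rad/s; P_out = τω = 15.7 × 178.9 = 2809 W
P_in = V·I·cosφ = 120 × 41.4 × 0.735 = 3651 W
η = P_out / P_in = 2809 / 3651 = 0.769 = 76.9%

76.9 %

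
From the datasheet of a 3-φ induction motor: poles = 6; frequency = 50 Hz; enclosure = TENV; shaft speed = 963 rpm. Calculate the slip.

3.70 %

n_s = 120f/p = 120×50/6 = 1000 rpm
s = (n_s − n)/n_s = (1000 − 963)/1000 = 0.0370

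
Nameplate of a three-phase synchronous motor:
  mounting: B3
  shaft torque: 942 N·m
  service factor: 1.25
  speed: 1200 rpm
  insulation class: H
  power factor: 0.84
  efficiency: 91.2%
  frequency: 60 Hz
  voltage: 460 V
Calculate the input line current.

194 A

ω = 2π×1200/60 = 125.7 rad/s; P_out = τω = 942 × 125.7 = 118409 W
P_in = P_out / η = 118409 / 0.912 = 129834 W
I_L = P_in / (√3·V_L·cosφ) = 129834 / (1.732 × 460 × 0.84) = 194 A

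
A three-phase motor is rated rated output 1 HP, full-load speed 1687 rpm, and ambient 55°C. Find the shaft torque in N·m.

P_out = 1 × 746 = 746 W
ω = 2π × 1687/60 = 176.7 rad/s
τ = P_out/ω = 746/176.7 = 4.22 N·m

4.22 N·m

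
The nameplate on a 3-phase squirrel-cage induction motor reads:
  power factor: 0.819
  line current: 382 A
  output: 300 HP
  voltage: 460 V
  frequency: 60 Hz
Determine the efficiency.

P_out = 300 × 746 = 223800 W
P_in = √3·V_L·I_L·cosφ = 1.732 × 460 × 382 × 0.819 = 249260 W
η = P_out / P_in = 223800 / 249260 = 0.898 = 89.8%

89.8 %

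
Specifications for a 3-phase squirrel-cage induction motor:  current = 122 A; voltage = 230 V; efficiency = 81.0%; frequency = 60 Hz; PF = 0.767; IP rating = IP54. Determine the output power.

P_in = √3·V·I·cosφ = 1.732 × 230 × 122 × 0.767 = 37276 W
P_out = η·P_in = 0.81 × 37276 = 30194 W

30.2 kW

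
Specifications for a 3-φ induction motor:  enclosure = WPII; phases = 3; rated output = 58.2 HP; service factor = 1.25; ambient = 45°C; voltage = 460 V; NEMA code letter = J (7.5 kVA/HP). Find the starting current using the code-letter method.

S_LR = 7.5 × 58.2 = 436.5 kVA
I_LR = S_LR/(√3·V_L) = 436500/(1.732×460) = 548 A

548 A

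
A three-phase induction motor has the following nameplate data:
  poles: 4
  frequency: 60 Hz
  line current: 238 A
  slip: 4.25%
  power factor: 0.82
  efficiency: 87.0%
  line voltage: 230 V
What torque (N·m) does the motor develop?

P_in = √3·V·I·cosφ = 1.732 × 230 × 238 × 0.82 = 77744 W
P_out = η·P_in = 0.87 × 77744 = 67637 W
n_s = 120×60/4 = 1800 rpm; n = 1800×(1−0.0425) = 1724 rpm
ω = 2π×1724/60 = 180.5 rad/s
τ = P_out/ω = 67637/180.5 = 375 N·m

375 N·m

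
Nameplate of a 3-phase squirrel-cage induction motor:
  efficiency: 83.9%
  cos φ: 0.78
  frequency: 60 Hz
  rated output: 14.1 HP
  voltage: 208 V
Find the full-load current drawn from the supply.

44.6 A

P_out = 14.1 × 746 = 10519 W
P_in = P_out / η = 10519 / 0.839 = 12538 W
I_L = P_in / (√3·V_L·cosφ) = 12538 / (1.732 × 208 × 0.78) = 44.6 A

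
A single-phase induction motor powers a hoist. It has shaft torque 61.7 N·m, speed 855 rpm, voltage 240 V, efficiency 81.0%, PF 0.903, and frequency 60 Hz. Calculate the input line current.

31.5 A

ω = 2π×855/60 = 89.54 rad/s; P_out = τω = 61.7 × 89.54 = 5525 W
P_in = P_out / η = 5525 / 0.810 = 6821 W
I = P_in / (V·cosφ) = 6821 / (240 × 0.903) = 31.5 A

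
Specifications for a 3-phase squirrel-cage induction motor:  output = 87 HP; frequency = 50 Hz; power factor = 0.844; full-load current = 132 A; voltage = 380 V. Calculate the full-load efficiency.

P_out = 87 × 746 = 64902 W
P_in = √3·V_L·I_L·cosφ = 1.732 × 380 × 132 × 0.844 = 73324 W
η = P_out / P_in = 64902 / 73324 = 0.885 = 88.5%

88.5 %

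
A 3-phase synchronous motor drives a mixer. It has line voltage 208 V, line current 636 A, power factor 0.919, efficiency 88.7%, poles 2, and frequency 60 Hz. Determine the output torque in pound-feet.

365 lb·ft

P_in = √3·V·I·cosφ = 1.732 × 208 × 636 × 0.919 = 210564 W
P_out = η·P_in = 0.887 × 210564 = 186770 W
n = n_s = 120×60/2 = 3600 rpm (synchronous)
ω = 2π×3600/60 = 377 rad/s
τ = P_out/ω = 186770/377 = 495.4 N·m
In lb·ft: 495.4/1.356 = 365 lb·ft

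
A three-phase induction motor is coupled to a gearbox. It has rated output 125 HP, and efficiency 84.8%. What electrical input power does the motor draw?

P_out = 125 × 746 = 93250 W
P_in = P_out/η = 93250/0.848 = 109965 W = 110 kW

110 kW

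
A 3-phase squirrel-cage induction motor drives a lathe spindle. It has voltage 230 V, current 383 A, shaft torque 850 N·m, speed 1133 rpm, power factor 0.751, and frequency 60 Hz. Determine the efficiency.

88.0 %

ω = 2π × 1133/60 = 118.6 rad/s; P_out = τω = 850 × 118.6 = 100810 W
P_in = √3·V_L·I_L·cosφ = 1.732 × 230 × 383 × 0.751 = 114581 W
η = P_out / P_in = 100810 / 114581 = 0.880 = 88.0%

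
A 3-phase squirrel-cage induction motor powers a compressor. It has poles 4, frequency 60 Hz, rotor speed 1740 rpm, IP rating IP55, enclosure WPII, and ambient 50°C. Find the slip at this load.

3.33 %

n_s = 120f/p = 120×60/4 = 1800 rpm
s = (n_s − n)/n_s = (1800 − 1740)/1800 = 0.0333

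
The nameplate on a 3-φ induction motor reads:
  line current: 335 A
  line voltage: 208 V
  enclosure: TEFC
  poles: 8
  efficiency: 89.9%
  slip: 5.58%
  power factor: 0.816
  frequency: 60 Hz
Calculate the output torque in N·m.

P_in = √3·V·I·cosφ = 1.732 × 208 × 335 × 0.816 = 98480 W
P_out = η·P_in = 0.899 × 98480 = 88534 W
n_s = 120×60/8 = 900 rpm; n = 900×(1−0.0558) = 850 rpm
ω = 2π×850/60 = 89.01 rad/s
τ = P_out/ω = 88534/89.01 = 995 N·m

995 N·m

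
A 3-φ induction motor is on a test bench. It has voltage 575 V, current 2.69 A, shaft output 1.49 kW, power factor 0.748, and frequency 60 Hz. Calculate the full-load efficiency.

74.4 %

P_out = 1.49 kW = 1490 W
P_in = √3·V_L·I_L·cosφ = 1.732 × 575 × 2.69 × 0.748 = 2004 W
η = P_out / P_in = 1490 / 2004 = 0.744 = 74.4%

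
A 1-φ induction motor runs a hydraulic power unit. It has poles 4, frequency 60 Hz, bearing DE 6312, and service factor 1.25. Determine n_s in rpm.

n_s = 120f/p = 120×60/4 = 1800 rpm

1800 rpm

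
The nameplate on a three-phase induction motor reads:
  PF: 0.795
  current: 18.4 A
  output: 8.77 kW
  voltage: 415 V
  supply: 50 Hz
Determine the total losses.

1740 W

P_in = √3·V·I·cosφ = 1.732×415×18.4×0.795 = 10514 W
P_out = 8770 W
Losses = P_in − P_out = 10514 − 8770 = 1744 W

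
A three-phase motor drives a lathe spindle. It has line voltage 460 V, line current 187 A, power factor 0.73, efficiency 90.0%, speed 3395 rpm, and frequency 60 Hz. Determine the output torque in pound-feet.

203 lb·ft

P_in = √3·V·I·cosφ = 1.732 × 460 × 187 × 0.73 = 108760 W
P_out = η·P_in = 0.9 × 108760 = 97884 W
n = 3395 rpm
ω = 2π×3395/60 = 355.5 rad/s
τ = P_out/ω = 97884/355.5 = 275.3 N·m
In lb·ft: 275.3/1.356 = 203 lb·ft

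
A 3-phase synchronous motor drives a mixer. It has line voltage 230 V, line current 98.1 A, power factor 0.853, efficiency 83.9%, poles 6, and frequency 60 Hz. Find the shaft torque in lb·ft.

164 lb·ft

P_in = √3·V·I·cosφ = 1.732 × 230 × 98.1 × 0.853 = 33334 W
P_out = η·P_in = 0.839 × 33334 = 27967 W
n = n_s = 120×60/6 = 1200 rpm (synchronous)
ω = 2π×1200/60 = 125.7 rad/s
τ = P_out/ω = 27967/125.7 = 222.5 N·m
In lb·ft: 222.5/1.356 = 164 lb·ft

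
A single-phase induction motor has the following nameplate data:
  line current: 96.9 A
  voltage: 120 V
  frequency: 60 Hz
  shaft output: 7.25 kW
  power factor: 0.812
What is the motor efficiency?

P_out = 7.25 kW = 7250 W
P_in = V·I·cosφ = 120 × 96.9 × 0.812 = 9442 W
η = P_out / P_in = 7250 / 9442 = 0.768 = 76.8%

76.8 %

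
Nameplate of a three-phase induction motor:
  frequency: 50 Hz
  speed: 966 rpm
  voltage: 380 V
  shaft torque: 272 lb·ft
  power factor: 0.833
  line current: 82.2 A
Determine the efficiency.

τ = 272 lb·ft × 1.356 = 368.8 N·m
ω = 2π × 966/60 = 101.2 rad/s; P_out = τω = 368.8 × 101.2 = 37323 W
P_in = √3·V_L·I_L·cosφ = 1.732 × 380 × 82.2 × 0.833 = 45066 W
η = P_out / P_in = 37323 / 45066 = 0.828 = 82.8%

82.8 %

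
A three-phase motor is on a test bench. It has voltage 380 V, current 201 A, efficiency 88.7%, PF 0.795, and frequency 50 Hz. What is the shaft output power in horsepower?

125 HP

P_in = √3·V·I·cosφ = 1.732 × 380 × 201 × 0.795 = 105171 W
P_out = η·P_in = 0.887 × 105171 = 93287 W
= 93287/746 = 125 HP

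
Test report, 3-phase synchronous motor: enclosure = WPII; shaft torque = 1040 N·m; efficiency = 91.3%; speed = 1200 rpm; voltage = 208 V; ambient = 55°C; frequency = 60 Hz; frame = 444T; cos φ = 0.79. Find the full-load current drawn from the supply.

ω = 2π×1200/60 = 125.7 rad/s; P_out = τω = 1040 × 125.7 = 130728 W
P_in = P_out / η = 130728 / 0.913 = 143185 W
I_L = P_in / (√3·V_L·cosφ) = 143185 / (1.732 × 208 × 0.79) = 503 A

503 A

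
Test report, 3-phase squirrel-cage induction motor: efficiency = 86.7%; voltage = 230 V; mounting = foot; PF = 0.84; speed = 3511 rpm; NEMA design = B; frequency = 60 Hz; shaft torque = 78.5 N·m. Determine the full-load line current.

99.5 A

ω = 2π×3511/60 = 367.7 rad/s; P_out = τω = 78.5 × 367.7 = 28864 W
P_in = P_out / η = 28864 / 0.867 = 33292 W
I_L = P_in / (√3·V_L·cosφ) = 33292 / (1.732 × 230 × 0.84) = 99.5 A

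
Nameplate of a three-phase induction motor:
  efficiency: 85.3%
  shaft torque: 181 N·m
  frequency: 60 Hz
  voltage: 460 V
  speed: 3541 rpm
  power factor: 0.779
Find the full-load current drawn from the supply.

ω = 2π×3541/60 = 370.8 rad/s; P_out = τω = 181 × 370.8 = 67115 W
P_in = P_out / η = 67115 / 0.853 = 78681 W
I_L = P_in / (√3·V_L·cosφ) = 78681 / (1.732 × 460 × 0.779) = 127 A

127 A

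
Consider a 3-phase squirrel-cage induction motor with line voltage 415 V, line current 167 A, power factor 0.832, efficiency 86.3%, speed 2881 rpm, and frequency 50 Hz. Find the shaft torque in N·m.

286 N·m

P_in = √3·V·I·cosφ = 1.732 × 415 × 167 × 0.832 = 99870 W
P_out = η·P_in = 0.863 × 99870 = 86188 W
n = 2881 rpm
ω = 2π×2881/60 = 301.7 rad/s
τ = P_out/ω = 86188/301.7 = 286 N·m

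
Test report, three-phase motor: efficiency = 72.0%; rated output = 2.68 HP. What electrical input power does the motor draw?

2.78 kW

P_out = 2.68 × 746 = 1999 W
P_in = P_out/η = 1999/0.72 = 2776 W = 2.78 kW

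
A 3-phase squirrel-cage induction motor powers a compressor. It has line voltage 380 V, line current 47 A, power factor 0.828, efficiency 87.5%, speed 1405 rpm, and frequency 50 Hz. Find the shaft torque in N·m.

152 N·m

P_in = √3·V·I·cosφ = 1.732 × 380 × 47 × 0.828 = 25613 W
P_out = η·P_in = 0.875 × 25613 = 22411 W
n = 1405 rpm
ω = 2π×1405/60 = 147.1 rad/s
τ = P_out/ω = 22411/147.1 = 152 N·m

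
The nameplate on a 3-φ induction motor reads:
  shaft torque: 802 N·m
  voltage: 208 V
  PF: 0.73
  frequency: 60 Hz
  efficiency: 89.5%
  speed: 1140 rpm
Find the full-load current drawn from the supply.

ω = 2π×1140/60 = 119.4 rad/s; P_out = τω = 802 × 119.4 = 95759 W
P_in = P_out / η = 95759 / 0.895 = 106993 W
I_L = P_in / (√3·V_L·cosφ) = 106993 / (1.732 × 208 × 0.73) = 407 A

407 A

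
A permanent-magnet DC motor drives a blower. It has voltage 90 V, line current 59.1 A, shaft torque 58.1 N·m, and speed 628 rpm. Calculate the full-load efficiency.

71.8 %

ω = 2π × 628/60 = 65.76 rad/s; P_out = τω = 58.1 × 65.76 = 3821 W
P_in = V·I = 90 × 59.1 = 5319 W
η = P_out / P_in = 3821 / 5319 = 0.718 = 71.8%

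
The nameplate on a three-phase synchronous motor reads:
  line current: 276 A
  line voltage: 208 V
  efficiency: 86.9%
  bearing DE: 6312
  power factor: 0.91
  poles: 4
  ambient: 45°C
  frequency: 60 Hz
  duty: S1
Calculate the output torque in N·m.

417 N·m

P_in = √3·V·I·cosφ = 1.732 × 208 × 276 × 0.91 = 90482 W
P_out = η·P_in = 0.869 × 90482 = 78629 W
n = n_s = 120×60/4 = 1800 rpm (synchronous)
ω = 2π×1800/60 = 188.5 rad/s
τ = P_out/ω = 78629/188.5 = 417 N·m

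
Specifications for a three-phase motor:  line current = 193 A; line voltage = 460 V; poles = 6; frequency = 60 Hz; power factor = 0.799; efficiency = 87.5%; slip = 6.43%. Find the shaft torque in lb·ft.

P_in = √3·V·I·cosφ = 1.732 × 460 × 193 × 0.799 = 122860 W
P_out = η·P_in = 0.875 × 122860 = 107503 W
n_s = 120×60/6 = 1200 rpm; n = 1200×(1−0.0643) = 1123 rpm
ω = 2π×1123/60 = 117.6 rad/s
τ = P_out/ω = 107503/117.6 = 914.1 N·m
In lb·ft: 914.1/1.356 = 674 lb·ft

674 lb·ft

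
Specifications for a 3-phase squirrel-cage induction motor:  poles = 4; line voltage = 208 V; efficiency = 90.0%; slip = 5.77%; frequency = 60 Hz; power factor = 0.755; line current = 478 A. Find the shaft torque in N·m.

P_in = √3·V·I·cosφ = 1.732 × 208 × 478 × 0.755 = 130013 W
P_out = η·P_in = 0.9 × 130013 = 117012 W
n_s = 120×60/4 = 1800 rpm; n = 1800×(1−0.0577) = 1696 rpm
ω = 2π×1696/60 = 177.6 rad/s
τ = P_out/ω = 117012/177.6 = 659 N·m

659 N·m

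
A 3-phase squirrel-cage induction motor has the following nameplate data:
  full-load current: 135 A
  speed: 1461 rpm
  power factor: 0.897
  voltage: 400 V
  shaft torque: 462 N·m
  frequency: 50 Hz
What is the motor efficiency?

84.3 %

ω = 2π × 1461/60 = 153 rad/s; P_out = τω = 462 × 153 = 70686 W
P_in = √3·V_L·I_L·cosφ = 1.732 × 400 × 135 × 0.897 = 83895 W
η = P_out / P_in = 70686 / 83895 = 0.843 = 84.3%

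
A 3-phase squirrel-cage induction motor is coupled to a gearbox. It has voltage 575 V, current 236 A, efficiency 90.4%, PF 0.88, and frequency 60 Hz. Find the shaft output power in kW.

P_in = √3·V·I·cosφ = 1.732 × 575 × 236 × 0.88 = 206829 W
P_out = η·P_in = 0.904 × 206829 = 186973 W

187 kW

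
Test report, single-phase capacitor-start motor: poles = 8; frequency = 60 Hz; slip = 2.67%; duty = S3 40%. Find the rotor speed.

n_s = 120f/p = 120×60/8 = 900 rpm
n = n_s(1 − s) = 900 × (1 − 0.0267) = 876 rpm

876 rpm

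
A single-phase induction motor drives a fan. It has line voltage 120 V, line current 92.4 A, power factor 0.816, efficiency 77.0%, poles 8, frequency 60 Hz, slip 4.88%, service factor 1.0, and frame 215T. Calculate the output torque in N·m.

77.7 N·m

P_in = V·I·cosφ = 120 × 92.4 × 0.816 = 9048 W
P_out = η·P_in = 0.77 × 9048 = 6967 W
n_s = 120×60/8 = 900 rpm; n = 900×(1−0.0488) = 856 rpm
ω = 2π×856/60 = 89.64 rad/s
τ = P_out/ω = 6967/89.64 = 77.7 N·m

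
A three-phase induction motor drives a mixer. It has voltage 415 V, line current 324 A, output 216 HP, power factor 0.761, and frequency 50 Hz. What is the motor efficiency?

P_out = 216 × 746 = 161136 W
P_in = √3·V_L·I_L·cosφ = 1.732 × 415 × 324 × 0.761 = 177225 W
η = P_out / P_in = 161136 / 177225 = 0.909 = 90.9%

90.9 %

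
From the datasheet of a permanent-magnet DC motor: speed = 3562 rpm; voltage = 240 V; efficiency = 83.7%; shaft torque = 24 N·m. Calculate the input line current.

44.6 A

ω = 2π×3562/60 = 373 rad/s; P_out = τω = 24 × 373 = 8952 W
P_in = P_out / η = 8952 / 0.837 = 10695 W
I = P_in / V = 10695 / 240 = 44.6 A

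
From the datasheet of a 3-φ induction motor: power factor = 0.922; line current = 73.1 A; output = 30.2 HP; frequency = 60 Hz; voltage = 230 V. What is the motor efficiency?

83.9 %

P_out = 30.2 × 746 = 22529 W
P_in = √3·V_L·I_L·cosφ = 1.732 × 230 × 73.1 × 0.922 = 26849 W
η = P_out / P_in = 22529 / 26849 = 0.839 = 83.9%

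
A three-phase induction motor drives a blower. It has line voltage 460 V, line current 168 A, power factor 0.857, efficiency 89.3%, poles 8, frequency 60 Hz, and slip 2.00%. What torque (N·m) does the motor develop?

P_in = √3·V·I·cosφ = 1.732 × 460 × 168 × 0.857 = 114709 W
P_out = η·P_in = 0.893 × 114709 = 102435 W
n_s = 120×60/8 = 900 rpm; n = 900×(1−0.02) = 882 rpm
ω = 2π×882/60 = 92.36 rad/s
τ = P_out/ω = 102435/92.36 = 1110 N·m

1110 N·m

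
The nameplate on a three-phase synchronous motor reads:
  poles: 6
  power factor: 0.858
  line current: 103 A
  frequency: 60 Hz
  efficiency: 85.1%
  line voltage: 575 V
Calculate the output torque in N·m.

P_in = √3·V·I·cosφ = 1.732 × 575 × 103 × 0.858 = 88012 W
P_out = η·P_in = 0.851 × 88012 = 74898 W
n = n_s = 120×60/6 = 1200 rpm (synchronous)
ω = 2π×1200/60 = 125.7 rad/s
τ = P_out/ω = 74898/125.7 = 596 N·m

596 N·m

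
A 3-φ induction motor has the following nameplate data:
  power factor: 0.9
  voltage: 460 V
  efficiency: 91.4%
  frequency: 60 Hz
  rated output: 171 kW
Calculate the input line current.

P_out = 171 kW = 171000 W
P_in = P_out / η = 171000 / 0.914 = 187090 W
I_L = P_in / (√3·V_L·cosφ) = 187090 / (1.732 × 460 × 0.9) = 261 A

261 A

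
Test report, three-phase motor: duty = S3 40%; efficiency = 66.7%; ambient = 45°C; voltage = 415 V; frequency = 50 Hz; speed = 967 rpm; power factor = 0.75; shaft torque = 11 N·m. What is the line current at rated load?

ω = 2π×967/60 = 101.3 rad/s; P_out = τω = 11 × 101.3 = 1114 W
P_in = P_out / η = 1114 / 0.667 = 1670 W
I_L = P_in / (√3·V_L·cosφ) = 1670 / (1.732 × 415 × 0.75) = 3.1 A

3.1 A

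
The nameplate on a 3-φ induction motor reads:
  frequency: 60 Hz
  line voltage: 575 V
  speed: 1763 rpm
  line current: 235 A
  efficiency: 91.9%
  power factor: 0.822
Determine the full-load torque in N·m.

958 N·m

P_in = √3·V·I·cosφ = 1.732 × 575 × 235 × 0.822 = 192378 W
P_out = η·P_in = 0.919 × 192378 = 176795 W
n = 1763 rpm
ω = 2π×1763/60 = 184.6 rad/s
τ = P_out/ω = 176795/184.6 = 958 N·m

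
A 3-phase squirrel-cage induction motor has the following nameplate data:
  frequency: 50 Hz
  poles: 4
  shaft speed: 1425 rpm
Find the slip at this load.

5.0 %

n_s = 120f/p = 120×50/4 = 1500 rpm
s = (n_s − n)/n_s = (1500 − 1425)/1500 = 0.0500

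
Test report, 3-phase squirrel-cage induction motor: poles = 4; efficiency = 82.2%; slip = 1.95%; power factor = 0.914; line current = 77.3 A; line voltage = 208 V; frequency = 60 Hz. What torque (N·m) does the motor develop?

113 N·m

P_in = √3·V·I·cosφ = 1.732 × 208 × 77.3 × 0.914 = 25453 W
P_out = η·P_in = 0.822 × 25453 = 20922 W
n_s = 120×60/4 = 1800 rpm; n = 1800×(1−0.0195) = 1765 rpm
ω = 2π×1765/60 = 184.8 rad/s
τ = P_out/ω = 20922/184.8 = 113 N·m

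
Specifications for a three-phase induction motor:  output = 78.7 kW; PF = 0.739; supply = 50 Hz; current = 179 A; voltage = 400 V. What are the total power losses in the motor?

12900 W

P_in = √3·V·I·cosφ = 1.732×400×179×0.739 = 91644 W
P_out = 78700 W
Losses = P_in − P_out = 91644 − 78700 = 12944 W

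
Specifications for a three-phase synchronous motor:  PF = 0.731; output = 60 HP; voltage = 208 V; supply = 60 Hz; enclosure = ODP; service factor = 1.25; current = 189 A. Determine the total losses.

P_in = √3·V·I·cosφ = 1.732×208×189×0.731 = 49773 W
P_out = 60×746 = 44760 W
Losses = P_in − P_out = 49773 − 44760 = 5013 W

5.01 kW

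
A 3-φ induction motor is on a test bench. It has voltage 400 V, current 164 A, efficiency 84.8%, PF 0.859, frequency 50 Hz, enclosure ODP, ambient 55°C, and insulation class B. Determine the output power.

P_in = √3·V·I·cosφ = 1.732 × 400 × 164 × 0.859 = 97599 W
P_out = η·P_in = 0.848 × 97599 = 82764 W

82.8 kW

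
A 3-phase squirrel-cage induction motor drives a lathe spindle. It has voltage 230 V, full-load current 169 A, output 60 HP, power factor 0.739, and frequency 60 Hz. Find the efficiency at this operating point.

P_out = 60 × 746 = 44760 W
P_in = √3·V_L·I_L·cosφ = 1.732 × 230 × 169 × 0.739 = 49752 W
η = P_out / P_in = 44760 / 49752 = 0.900 = 90.0%

90.0 %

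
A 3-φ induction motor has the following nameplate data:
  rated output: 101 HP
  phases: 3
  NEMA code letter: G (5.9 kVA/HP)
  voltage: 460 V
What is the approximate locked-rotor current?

S_LR = 5.9 × 101 = 595.9 kVA
I_LR = S_LR/(√3·V_L) = 595900/(1.732×460) = 748 A

748 A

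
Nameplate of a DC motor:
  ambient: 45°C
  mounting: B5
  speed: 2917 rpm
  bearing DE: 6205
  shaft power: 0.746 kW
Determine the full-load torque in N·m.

2.44 N·m

ω = 2π × 2917/60 = 305.5 rad/s
τ = P/ω = 746/305.5 = 2.44 N·m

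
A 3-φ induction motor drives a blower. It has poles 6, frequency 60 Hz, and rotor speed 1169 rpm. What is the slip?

n_s = 120f/p = 120×60/6 = 1200 rpm
s = (n_s − n)/n_s = (1200 − 1169)/1200 = 0.0258

2.58 %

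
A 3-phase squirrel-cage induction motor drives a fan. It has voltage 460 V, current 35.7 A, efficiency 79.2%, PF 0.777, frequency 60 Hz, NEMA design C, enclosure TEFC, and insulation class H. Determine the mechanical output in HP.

P_in = √3·V·I·cosφ = 1.732 × 460 × 35.7 × 0.777 = 22100 W
P_out = η·P_in = 0.792 × 22100 = 17503 W
= 17503/746 = 23.5 HP

23.5 HP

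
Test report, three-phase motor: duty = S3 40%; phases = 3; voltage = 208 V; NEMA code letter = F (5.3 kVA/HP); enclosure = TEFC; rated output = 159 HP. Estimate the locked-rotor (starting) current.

2340 A

S_LR = 5.3 × 159 = 842.7 kVA
I_LR = S_LR/(√3·V_L) = 842700/(1.732×208) = 2340 A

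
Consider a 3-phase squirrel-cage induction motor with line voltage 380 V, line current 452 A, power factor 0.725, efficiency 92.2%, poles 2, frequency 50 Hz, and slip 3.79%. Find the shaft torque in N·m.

658 N·m

P_in = √3·V·I·cosφ = 1.732 × 380 × 452 × 0.725 = 215679 W
P_out = η·P_in = 0.922 × 215679 = 198856 W
n_s = 120×50/2 = 3000 rpm; n = 3000×(1−0.0379) = 2886 rpm
ω = 2π×2886/60 = 302.2 rad/s
τ = P_out/ω = 198856/302.2 = 658 N·m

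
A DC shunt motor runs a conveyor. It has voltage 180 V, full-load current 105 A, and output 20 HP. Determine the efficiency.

P_out = 20 × 746 = 14920 W
P_in = V·I = 180 × 105 = 18900 W
η = P_out / P_in = 14920 / 18900 = 0.789 = 78.9%

78.9 %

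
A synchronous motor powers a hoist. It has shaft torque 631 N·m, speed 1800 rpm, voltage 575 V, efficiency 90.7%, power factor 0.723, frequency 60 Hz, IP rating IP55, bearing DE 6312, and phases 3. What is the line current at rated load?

ω = 2π×1800/60 = 188.5 rad/s; P_out = τω = 631 × 188.5 = 118944 W
P_in = P_out / η = 118944 / 0.907 = 131140 W
I_L = P_in / (√3·V_L·cosφ) = 131140 / (1.732 × 575 × 0.723) = 182 A

182 A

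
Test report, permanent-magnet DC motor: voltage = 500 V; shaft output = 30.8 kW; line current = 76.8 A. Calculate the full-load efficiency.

80.2 %

P_out = 30.8 kW = 30800 W
P_in = V·I = 500 × 76.8 = 38400 W
η = P_out / P_in = 30800 / 38400 = 0.802 = 80.2%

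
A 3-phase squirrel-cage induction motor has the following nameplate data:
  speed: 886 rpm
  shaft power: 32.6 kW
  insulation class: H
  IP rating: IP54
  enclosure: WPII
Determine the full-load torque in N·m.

351 N·m

ω = 2π × 886/60 = 92.78 rad/s
τ = P/ω = 32600/92.78 = 351 N·m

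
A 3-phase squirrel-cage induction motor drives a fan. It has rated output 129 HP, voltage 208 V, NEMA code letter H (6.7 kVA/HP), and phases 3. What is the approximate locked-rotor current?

S_LR = 6.7 × 129 = 864.3 kVA
I_LR = S_LR/(√3·V_L) = 864300/(1.732×208) = 2400 A

2400 A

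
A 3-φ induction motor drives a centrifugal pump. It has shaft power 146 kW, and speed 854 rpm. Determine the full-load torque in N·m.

1630 N·m

ω = 2π × 854/60 = 89.43 rad/s
τ = P/ω = 146000/89.43 = 1630 N·m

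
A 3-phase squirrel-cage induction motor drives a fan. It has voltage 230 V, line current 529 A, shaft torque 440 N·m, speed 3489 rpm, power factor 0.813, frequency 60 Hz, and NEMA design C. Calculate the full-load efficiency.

ω = 2π × 3489/60 = 365.4 rad/s; P_out = τω = 440 × 365.4 = 160776 W
P_in = √3·V_L·I_L·cosφ = 1.732 × 230 × 529 × 0.813 = 171325 W
η = P_out / P_in = 160776 / 171325 = 0.938 = 93.8%

93.8 %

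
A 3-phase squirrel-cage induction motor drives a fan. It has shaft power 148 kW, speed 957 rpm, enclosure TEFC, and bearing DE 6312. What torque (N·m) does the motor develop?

1480 N·m

ω = 2π × 957/60 = 100.2 rad/s
τ = P/ω = 148000/100.2 = 1480 N·m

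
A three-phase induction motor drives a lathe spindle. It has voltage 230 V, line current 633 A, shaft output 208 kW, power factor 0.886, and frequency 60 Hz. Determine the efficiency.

P_out = 208 kW = 208000 W
P_in = √3·V_L·I_L·cosφ = 1.732 × 230 × 633 × 0.886 = 223415 W
η = P_out / P_in = 208000 / 223415 = 0.931 = 93.1%

93.1 %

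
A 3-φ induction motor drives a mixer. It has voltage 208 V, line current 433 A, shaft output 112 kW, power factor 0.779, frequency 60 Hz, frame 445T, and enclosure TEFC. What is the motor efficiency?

92.2 %

P_out = 112 kW = 112000 W
P_in = √3·V_L·I_L·cosφ = 1.732 × 208 × 433 × 0.779 = 121517 W
η = P_out / P_in = 112000 / 121517 = 0.922 = 92.2%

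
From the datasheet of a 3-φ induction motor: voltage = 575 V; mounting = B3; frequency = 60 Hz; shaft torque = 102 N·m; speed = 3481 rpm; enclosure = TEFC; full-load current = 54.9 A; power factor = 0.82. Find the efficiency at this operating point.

ω = 2π × 3481/60 = 364.5 rad/s; P_out = τω = 102 × 364.5 = 37179 W
P_in = √3·V_L·I_L·cosφ = 1.732 × 575 × 54.9 × 0.82 = 44833 W
η = P_out / P_in = 37179 / 44833 = 0.829 = 82.9%

82.9 %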